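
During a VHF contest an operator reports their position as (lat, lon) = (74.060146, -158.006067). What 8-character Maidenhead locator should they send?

BQ04xb94

Shift to the Maidenhead origin (180°W, 90°S): lon 21.99393, lat 164.06015.
Field: 21.99393/20 → 1 → B, 164.06015/10 → 16 → Q; chars BQ.
Square: 1.99393/2 → 0, 4.06015/1 → 4; chars 04.
Subsquare: 1.99393/0.0833333 → 23 → x, 0.06015/0.0416667 → 1 → b; chars xb.
Extended square: 0.07727/0.00833333 → 9, 0.01848/0.00416667 → 4; chars 94.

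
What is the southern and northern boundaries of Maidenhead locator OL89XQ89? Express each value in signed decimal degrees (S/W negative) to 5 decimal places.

29.70417, 29.70833

Field O=14, L=11: +14·20° lon, +11·10° lat → SW at lon 100°, lat 20°.
Square 8, 9: +8·2° lon, +9·1° lat → SW at lon 116°, lat 29°.
Subsquare x=23, q=16: +23·0.0833333° lon, +16·0.0416667° lat → SW at lon 117.917°, lat 29.6667°.
Extended square 8, 9: +8·0.00833333° lon, +9·0.00416667° lat → SW at lon 117.983°, lat 29.7042°.
Cell spans 0.00833333° lon × 0.00416667° lat.
south 29.70417, north 29.70833.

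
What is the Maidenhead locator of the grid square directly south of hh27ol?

Latitude subsquare l = 11; −1 → 10 = k.
The longitude characters are unchanged.

HH27ok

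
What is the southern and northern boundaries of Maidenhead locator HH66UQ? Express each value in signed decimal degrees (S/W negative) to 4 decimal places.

-13.3333, -13.2917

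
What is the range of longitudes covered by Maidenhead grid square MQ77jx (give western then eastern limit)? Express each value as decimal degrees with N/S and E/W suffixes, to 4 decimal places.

74.7500° E, 74.8333° E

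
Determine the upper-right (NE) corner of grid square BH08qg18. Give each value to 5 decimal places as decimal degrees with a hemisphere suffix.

11.71250° S, 158.65000° W

Field B=1, H=7: +1·20° lon, +7·10° lat → SW at lon -160°, lat -20°.
Square 0, 8: +0·2° lon, +8·1° lat → SW at lon -160°, lat -12°.
Subsquare q=16, g=6: +16·0.0833333° lon, +6·0.0416667° lat → SW at lon -158.667°, lat -11.75°.
Extended square 1, 8: +1·0.00833333° lon, +8·0.00416667° lat → SW at lon -158.658°, lat -11.7167°.
Cell spans 0.00833333° lon × 0.00416667° lat. NE corner is SW corner plus one full cell.
latitude 11.71250° S, longitude 158.65000° W.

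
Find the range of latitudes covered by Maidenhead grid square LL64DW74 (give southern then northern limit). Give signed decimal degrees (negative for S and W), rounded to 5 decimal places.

Field L=11, L=11: +11·20° lon, +11·10° lat → SW at lon 40°, lat 20°.
Square 6, 4: +6·2° lon, +4·1° lat → SW at lon 52°, lat 24°.
Subsquare d=3, w=22: +3·0.0833333° lon, +22·0.0416667° lat → SW at lon 52.25°, lat 24.9167°.
Extended square 7, 4: +7·0.00833333° lon, +4·0.00416667° lat → SW at lon 52.3083°, lat 24.9333°.
Cell spans 0.00833333° lon × 0.00416667° lat.
south 24.93333, north 24.93750.

24.93333, 24.93750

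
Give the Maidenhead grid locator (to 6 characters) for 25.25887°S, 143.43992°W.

Offset from 180°W / 90°S: lon 36.5601°, lat 64.7411°.
Field (20°×10°, letters A–R): 36.5601/20 → 1 → B, 64.7411/10 → 6 → G; chars BG.
Square (2°×1°, digits 0–9): 16.5601/2 → 8, 4.7411/1 → 4; chars 84.
Subsquare (5′×2.5′, letters a–x): 0.5601/0.0833333 → 6 → g, 0.7411/0.0416667 → 17 → r; chars gr.

BG84gr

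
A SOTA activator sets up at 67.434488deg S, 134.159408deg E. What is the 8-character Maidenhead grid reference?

PC72bn95

Shift to the Maidenhead origin (180°W, 90°S): lon 314.15941, lat 22.56551.
Field: 314.15941/20 → 15 → P, 22.56551/10 → 2 → C; chars PC.
Square: 14.15941/2 → 7, 2.56551/1 → 2; chars 72.
Subsquare: 0.15941/0.0833333 → 1 → b, 0.56551/0.0416667 → 13 → n; chars bn.
Extended square: 0.07607/0.00833333 → 9, 0.02385/0.00416667 → 5; chars 95.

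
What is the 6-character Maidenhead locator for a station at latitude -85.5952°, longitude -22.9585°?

Shift to the Maidenhead origin (180°W, 90°S): lon 157.0415, lat 4.4048.
Field: lon ⌊157.0415/20⌋ = 7 → H; lat ⌊4.4048/10⌋ = 0 → A.
Square: lon ⌊17.0415/2⌋ = 8; lat ⌊4.4048/1⌋ = 4.
Subsquare: lon ⌊1.0415/0.0833333⌋ = 12 → m; lat ⌊0.4048/0.0416667⌋ = 9 → j.

HA84mj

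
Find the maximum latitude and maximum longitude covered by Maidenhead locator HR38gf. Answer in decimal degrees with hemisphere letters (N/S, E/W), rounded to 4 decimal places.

Field H=7, R=17: +7·20° lon, +17·10° lat → SW at lon -40°, lat 80°.
Square 3, 8: +3·2° lon, +8·1° lat → SW at lon -34°, lat 88°.
Subsquare g=6, f=5: +6·0.0833333° lon, +5·0.0416667° lat → SW at lon -33.5°, lat 88.2083°.
Cell spans 0.0833333° lon × 0.0416667° lat. NE corner is SW corner plus one full cell.
latitude 88.2500° N, longitude 33.4167° W.

88.2500° N, 33.4167° W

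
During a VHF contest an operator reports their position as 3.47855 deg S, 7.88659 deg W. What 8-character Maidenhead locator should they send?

Add 180° to longitude and 90° to latitude: 172.11341, 86.52145.
Field: 172.11341/20 → 8 → I, 86.52145/10 → 8 → I; chars II.
Square: 12.11341/2 → 6, 6.52145/1 → 6; chars 66.
Subsquare: 0.11341/0.0833333 → 1 → b, 0.52145/0.0416667 → 12 → m; chars bm.
Extended square: 0.03008/0.00833333 → 3, 0.02145/0.00416667 → 5; chars 35.

II66bm35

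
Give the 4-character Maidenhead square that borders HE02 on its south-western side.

GE91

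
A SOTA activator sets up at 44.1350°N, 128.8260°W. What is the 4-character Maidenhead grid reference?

CN54

Add 180° to longitude and 90° to latitude: 51.17, 134.13.
Field: 51.17/20 → 2 → C, 134.13/10 → 13 → N; chars CN.
Square: 11.17/2 → 5, 4.13/1 → 4; chars 54.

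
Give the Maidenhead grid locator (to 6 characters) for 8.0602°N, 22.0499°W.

HJ88xb

Add 180° to longitude and 90° to latitude: 157.9501, 98.0602.
Field: 157.9501/20 → 7 → H, 98.0602/10 → 9 → J; chars HJ.
Square: 17.9501/2 → 8, 8.0602/1 → 8; chars 88.
Subsquare: 1.9501/0.0833333 → 23 → x, 0.0602/0.0416667 → 1 → b; chars xb.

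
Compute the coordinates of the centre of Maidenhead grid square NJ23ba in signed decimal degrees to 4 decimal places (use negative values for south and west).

3.0208, 84.1250

Field N=13, J=9: +13·20° lon, +9·10° lat → SW at lon 80°, lat 0°.
Square 2, 3: +2·2° lon, +3·1° lat → SW at lon 84°, lat 3°.
Subsquare b=1, a=0: +1·0.0833333° lon, +0·0.0416667° lat → SW at lon 84.0833°, lat 3°.
Cell spans 0.0833333° lon × 0.0416667° lat. Centre is SW corner plus half of each.
latitude 3.0208, longitude 84.1250.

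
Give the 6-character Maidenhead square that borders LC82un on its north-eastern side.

Longitude subsquare u = 20; +1 → 21 = v.
Latitude subsquare n = 13; +1 → 14 = o.

LC82vo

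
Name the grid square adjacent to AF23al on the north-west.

AF13xm

Longitude subsquare a = 0; −1 → -1, wraps to 23 = x, carry into square.
Longitude square 2; −1 → 1.
Latitude subsquare l = 11; +1 → 12 = m.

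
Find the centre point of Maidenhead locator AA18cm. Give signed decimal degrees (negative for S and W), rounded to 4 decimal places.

-81.4792, -177.7917

Field A=0, A=0: +0·20° lon, +0·10° lat → SW at lon -180°, lat -90°.
Square 1, 8: +1·2° lon, +8·1° lat → SW at lon -178°, lat -82°.
Subsquare c=2, m=12: +2·0.0833333° lon, +12·0.0416667° lat → SW at lon -177.833°, lat -81.5°.
Cell spans 0.0833333° lon × 0.0416667° lat. Centre is SW corner plus half of each.
latitude -81.4792, longitude -177.7917.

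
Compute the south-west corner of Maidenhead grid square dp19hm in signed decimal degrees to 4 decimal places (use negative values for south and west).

69.5000, -117.4167

Field D=3, P=15: +3·20° lon, +15·10° lat → SW at lon -120°, lat 60°.
Square 1, 9: +1·2° lon, +9·1° lat → SW at lon -118°, lat 69°.
Subsquare h=7, m=12: +7·0.0833333° lon, +12·0.0416667° lat → SW at lon -117.417°, lat 69.5°.
latitude 69.5000, longitude -117.4167.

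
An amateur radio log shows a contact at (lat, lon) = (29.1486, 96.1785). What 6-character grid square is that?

Add 180° to longitude and 90° to latitude: 276.1785, 119.1486.
Field: 276.1785/20 → 13 → N, 119.1486/10 → 11 → L; chars NL.
Square: 16.1785/2 → 8, 9.1486/1 → 9; chars 89.
Subsquare: 0.1785/0.0833333 → 2 → c, 0.1486/0.0416667 → 3 → d; chars cd.

NL89cd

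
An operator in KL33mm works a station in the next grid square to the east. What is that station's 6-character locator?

KL33nm

Longitude subsquare m = 12; +1 → 13 = n.
The latitude characters are unchanged.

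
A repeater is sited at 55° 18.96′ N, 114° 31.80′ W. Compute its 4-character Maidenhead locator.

DO25

Offset from 180°W / 90°S: lon 65.47°, lat 145.32°.
Field: 65.47/20 → 3 → D, 145.32/10 → 14 → O; chars DO.
Square: 5.47/2 → 2, 5.32/1 → 5; chars 25.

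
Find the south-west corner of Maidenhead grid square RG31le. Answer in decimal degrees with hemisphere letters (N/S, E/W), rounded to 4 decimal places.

28.8333° S, 166.9167° E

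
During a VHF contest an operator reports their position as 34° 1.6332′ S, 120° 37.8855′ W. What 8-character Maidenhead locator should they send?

Shift to the Maidenhead origin (180°W, 90°S): lon 59.36858, lat 55.97278.
Field (20°×10°, letters A–R): 59.36858/20 → 2 → C, 55.97278/10 → 5 → F; chars CF.
Square (2°×1°, digits 0–9): 19.36858/2 → 9, 5.97278/1 → 5; chars 95.
Subsquare (5′×2.5′, letters a–x): 1.36858/0.0833333 → 16 → q, 0.97278/0.0416667 → 23 → x; chars qx.
Extended square (30″×15″, digits 0–9): 0.03524/0.00833333 → 4, 0.01445/0.00416667 → 3; chars 43.

CF95qx43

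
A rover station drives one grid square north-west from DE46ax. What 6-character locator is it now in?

Longitude subsquare a = 0; −1 → -1, wraps to 23 = x, carry into square.
Longitude square 4; −1 → 3.
Latitude subsquare x = 23; +1 → 24, wraps to 0 = a, carry into square.
Latitude square 6; +1 → 7.

DE37xa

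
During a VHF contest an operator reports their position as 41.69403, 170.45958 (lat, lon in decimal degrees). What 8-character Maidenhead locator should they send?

RN51fq56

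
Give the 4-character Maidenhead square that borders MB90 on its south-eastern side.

Longitude square 9; +1 → 10, wraps to 0, carry into field.
Longitude field M = 12; +1 → 13 = N.
Latitude square 0; −1 → -1, wraps to 9, carry into field.
Latitude field B = 1; −1 → 0 = A.

NA09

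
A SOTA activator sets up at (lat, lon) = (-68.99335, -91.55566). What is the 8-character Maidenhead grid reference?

EC41fa31

Offset from 180°W / 90°S: lon 88.44434°, lat 21.00665°.
Field: lon ⌊88.44434/20⌋ = 4 → E; lat ⌊21.00665/10⌋ = 2 → C.
Square: lon ⌊8.44434/2⌋ = 4; lat ⌊1.00665/1⌋ = 1.
Subsquare: lon ⌊0.44434/0.0833333⌋ = 5 → f; lat ⌊0.00665/0.0416667⌋ = 0 → a.
Extended square: lon ⌊0.02767/0.00833333⌋ = 3; lat ⌊0.00665/0.00416667⌋ = 1.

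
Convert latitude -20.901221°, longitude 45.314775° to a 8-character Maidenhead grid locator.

Shift to the Maidenhead origin (180°W, 90°S): lon 225.31477, lat 69.09878.
Field (20°×10°, letters A–R): lon ⌊225.31477/20⌋ = 11 → L; lat ⌊69.09878/10⌋ = 6 → G.
Square (2°×1°, digits 0–9): lon ⌊5.31477/2⌋ = 2; lat ⌊9.09878/1⌋ = 9.
Subsquare (5′×2.5′, letters a–x): lon ⌊1.31477/0.0833333⌋ = 15 → p; lat ⌊0.09878/0.0416667⌋ = 2 → c.
Extended square (30″×15″, digits 0–9): lon ⌊0.06477/0.00833333⌋ = 7; lat ⌊0.01545/0.00416667⌋ = 3.

LG29pc73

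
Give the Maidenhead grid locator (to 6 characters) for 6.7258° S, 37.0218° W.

Shift to the Maidenhead origin (180°W, 90°S): lon 142.9782, lat 83.2742.
Field: lon ⌊142.9782/20⌋ = 7 → H; lat ⌊83.2742/10⌋ = 8 → I.
Square: lon ⌊2.9782/2⌋ = 1; lat ⌊3.2742/1⌋ = 3.
Subsquare: lon ⌊0.9782/0.0833333⌋ = 11 → l; lat ⌊0.2742/0.0416667⌋ = 6 → g.

HI13lg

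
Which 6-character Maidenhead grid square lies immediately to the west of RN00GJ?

Longitude subsquare g = 6; −1 → 5 = f.
The latitude characters are unchanged.

RN00fj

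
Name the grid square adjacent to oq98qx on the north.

Latitude subsquare x = 23; +1 → 24, wraps to 0 = a, carry into square.
Latitude square 8; +1 → 9.
The longitude characters are unchanged.

OQ99qa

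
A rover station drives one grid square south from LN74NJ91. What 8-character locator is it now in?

Latitude extended square 1; −1 → 0.
The longitude characters are unchanged.

LN74nj90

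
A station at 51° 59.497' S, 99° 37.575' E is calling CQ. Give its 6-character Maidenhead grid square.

Add 180° to longitude and 90° to latitude: 279.6263, 38.0084.
Field (20°×10°, letters A–R): 279.6263/20 → 13 → N, 38.0084/10 → 3 → D; chars ND.
Square (2°×1°, digits 0–9): 19.6263/2 → 9, 8.0084/1 → 8; chars 98.
Subsquare (5′×2.5′, letters a–x): 1.6263/0.0833333 → 19 → t, 0.0084/0.0416667 → 0 → a; chars ta.

ND98ta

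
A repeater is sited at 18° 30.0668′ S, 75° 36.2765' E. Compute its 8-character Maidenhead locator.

Shift to the Maidenhead origin (180°W, 90°S): lon 255.60461, lat 71.49889.
Field (20°×10°, letters A–R): lon ⌊255.60461/20⌋ = 12 → M; lat ⌊71.49889/10⌋ = 7 → H.
Square (2°×1°, digits 0–9): lon ⌊15.60461/2⌋ = 7; lat ⌊1.49889/1⌋ = 1.
Subsquare (5′×2.5′, letters a–x): lon ⌊1.60461/0.0833333⌋ = 19 → t; lat ⌊0.49889/0.0416667⌋ = 11 → l.
Extended square (30″×15″, digits 0–9): lon ⌊0.02127/0.00833333⌋ = 2; lat ⌊0.04055/0.00416667⌋ = 9.

MH71tl29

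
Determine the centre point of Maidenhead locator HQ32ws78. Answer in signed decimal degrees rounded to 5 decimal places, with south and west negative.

72.78542, -32.10417

Field H=7, Q=16: +7·20° lon, +16·10° lat → SW at lon -40°, lat 70°.
Square 3, 2: +3·2° lon, +2·1° lat → SW at lon -34°, lat 72°.
Subsquare w=22, s=18: +22·0.0833333° lon, +18·0.0416667° lat → SW at lon -32.1667°, lat 72.75°.
Extended square 7, 8: +7·0.00833333° lon, +8·0.00416667° lat → SW at lon -32.1083°, lat 72.7833°.
Cell spans 0.00833333° lon × 0.00416667° lat. Centre is SW corner plus half of each.
latitude 72.78542, longitude -32.10417.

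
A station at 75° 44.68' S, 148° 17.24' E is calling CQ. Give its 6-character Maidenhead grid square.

Add 180° to longitude and 90° to latitude: 328.2873, 14.2553.
Field: 328.2873/20 → 16 → Q, 14.2553/10 → 1 → B; chars QB.
Square: 8.2873/2 → 4, 4.2553/1 → 4; chars 44.
Subsquare: 0.2873/0.0833333 → 3 → d, 0.2553/0.0416667 → 6 → g; chars dg.

QB44dg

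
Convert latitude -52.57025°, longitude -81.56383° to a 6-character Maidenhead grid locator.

ED97fk

Shift to the Maidenhead origin (180°W, 90°S): lon 98.4362, lat 37.4297.
Field (20°×10°, letters A–R): 98.4362/20 → 4 → E, 37.4297/10 → 3 → D; chars ED.
Square (2°×1°, digits 0–9): 18.4362/2 → 9, 7.4297/1 → 7; chars 97.
Subsquare (5′×2.5′, letters a–x): 0.4362/0.0833333 → 5 → f, 0.4297/0.0416667 → 10 → k; chars fk.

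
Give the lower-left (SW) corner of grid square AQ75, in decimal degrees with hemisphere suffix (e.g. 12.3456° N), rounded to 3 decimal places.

75.000° N, 166.000° W

Field A=0, Q=16: +0·20° lon, +16·10° lat → SW at lon -180°, lat 70°.
Square 7, 5: +7·2° lon, +5·1° lat → SW at lon -166°, lat 75°.
latitude 75.000° N, longitude 166.000° W.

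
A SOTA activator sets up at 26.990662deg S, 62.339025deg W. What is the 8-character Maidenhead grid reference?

FG83ta92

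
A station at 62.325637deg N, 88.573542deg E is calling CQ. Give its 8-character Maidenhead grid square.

Offset from 180°W / 90°S: lon 268.57354°, lat 152.32564°.
Field: 268.57354/20 → 13 → N, 152.32564/10 → 15 → P; chars NP.
Square: 8.57354/2 → 4, 2.32564/1 → 2; chars 42.
Subsquare: 0.57354/0.0833333 → 6 → g, 0.32564/0.0416667 → 7 → h; chars gh.
Extended square: 0.07354/0.00833333 → 8, 0.03397/0.00416667 → 8; chars 88.

NP42gh88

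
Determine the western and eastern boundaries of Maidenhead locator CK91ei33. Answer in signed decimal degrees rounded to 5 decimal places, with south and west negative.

Field C=2, K=10: +2·20° lon, +10·10° lat → SW at lon -140°, lat 10°.
Square 9, 1: +9·2° lon, +1·1° lat → SW at lon -122°, lat 11°.
Subsquare e=4, i=8: +4·0.0833333° lon, +8·0.0416667° lat → SW at lon -121.667°, lat 11.3333°.
Extended square 3, 3: +3·0.00833333° lon, +3·0.00416667° lat → SW at lon -121.642°, lat 11.3458°.
Cell spans 0.00833333° lon × 0.00416667° lat.
west -121.64167, east -121.63333.

-121.64167, -121.63333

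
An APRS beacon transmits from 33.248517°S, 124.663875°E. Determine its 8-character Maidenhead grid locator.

Offset from 180°W / 90°S: lon 304.66388°, lat 56.75148°.
Field (20°×10°, letters A–R): 304.66388/20 → 15 → P, 56.75148/10 → 5 → F; chars PF.
Square (2°×1°, digits 0–9): 4.66388/2 → 2, 6.75148/1 → 6; chars 26.
Subsquare (5′×2.5′, letters a–x): 0.66388/0.0833333 → 7 → h, 0.75148/0.0416667 → 18 → s; chars hs.
Extended square (30″×15″, digits 0–9): 0.08054/0.00833333 → 9, 0.00148/0.00416667 → 0; chars 90.

PF26hs90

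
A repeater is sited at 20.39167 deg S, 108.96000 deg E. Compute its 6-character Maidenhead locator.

OG49lo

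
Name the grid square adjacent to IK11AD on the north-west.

Longitude subsquare a = 0; −1 → -1, wraps to 23 = x, carry into square.
Longitude square 1; −1 → 0.
Latitude subsquare d = 3; +1 → 4 = e.

IK01xe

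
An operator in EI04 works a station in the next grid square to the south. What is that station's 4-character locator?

Latitude square 4; −1 → 3.
The longitude characters are unchanged.

EI03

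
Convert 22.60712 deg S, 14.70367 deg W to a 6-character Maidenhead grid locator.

IG27pj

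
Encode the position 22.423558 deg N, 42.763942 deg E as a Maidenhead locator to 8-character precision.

Shift to the Maidenhead origin (180°W, 90°S): lon 222.76394, lat 112.42356.
Field: lon ⌊222.76394/20⌋ = 11 → L; lat ⌊112.42356/10⌋ = 11 → L.
Square: lon ⌊2.76394/2⌋ = 1; lat ⌊2.42356/1⌋ = 2.
Subsquare: lon ⌊0.76394/0.0833333⌋ = 9 → j; lat ⌊0.42356/0.0416667⌋ = 10 → k.
Extended square: lon ⌊0.01394/0.00833333⌋ = 1; lat ⌊0.00689/0.00416667⌋ = 1.

LL12jk11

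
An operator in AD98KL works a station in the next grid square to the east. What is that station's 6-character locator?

AD98ll

Longitude subsquare k = 10; +1 → 11 = l.
The latitude characters are unchanged.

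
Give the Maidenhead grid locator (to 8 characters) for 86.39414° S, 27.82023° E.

KA33vo85

Offset from 180°W / 90°S: lon 207.82023°, lat 3.60586°.
Field: 207.82023/20 → 10 → K, 3.60586/10 → 0 → A; chars KA.
Square: 7.82023/2 → 3, 3.60586/1 → 3; chars 33.
Subsquare: 1.82023/0.0833333 → 21 → v, 0.60586/0.0416667 → 14 → o; chars vo.
Extended square: 0.07023/0.00833333 → 8, 0.02253/0.00416667 → 5; chars 85.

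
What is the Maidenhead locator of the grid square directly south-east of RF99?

AF08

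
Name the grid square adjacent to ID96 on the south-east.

JD05

Longitude square 9; +1 → 10, wraps to 0, carry into field.
Longitude field I = 8; +1 → 9 = J.
Latitude square 6; −1 → 5.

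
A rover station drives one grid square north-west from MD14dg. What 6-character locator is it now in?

MD14ch

Longitude subsquare d = 3; −1 → 2 = c.
Latitude subsquare g = 6; +1 → 7 = h.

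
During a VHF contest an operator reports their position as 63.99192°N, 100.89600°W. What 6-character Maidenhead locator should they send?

DP93nx

Shift to the Maidenhead origin (180°W, 90°S): lon 79.1040, lat 153.9919.
Field: 79.1040/20 → 3 → D, 153.9919/10 → 15 → P; chars DP.
Square: 19.1040/2 → 9, 3.9919/1 → 3; chars 93.
Subsquare: 1.1040/0.0833333 → 13 → n, 0.9919/0.0416667 → 23 → x; chars nx.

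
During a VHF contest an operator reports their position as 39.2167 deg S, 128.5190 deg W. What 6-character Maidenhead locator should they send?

CF50rs

Add 180° to longitude and 90° to latitude: 51.4810, 50.7833.
Field: lon ⌊51.4810/20⌋ = 2 → C; lat ⌊50.7833/10⌋ = 5 → F.
Square: lon ⌊11.4810/2⌋ = 5; lat ⌊0.7833/1⌋ = 0.
Subsquare: lon ⌊1.4810/0.0833333⌋ = 17 → r; lat ⌊0.7833/0.0416667⌋ = 18 → s.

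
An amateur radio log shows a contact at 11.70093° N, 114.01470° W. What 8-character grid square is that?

Shift to the Maidenhead origin (180°W, 90°S): lon 65.98530, lat 101.70093.
Field (20°×10°, letters A–R): lon ⌊65.98530/20⌋ = 3 → D; lat ⌊101.70093/10⌋ = 10 → K.
Square (2°×1°, digits 0–9): lon ⌊5.98530/2⌋ = 2; lat ⌊1.70093/1⌋ = 1.
Subsquare (5′×2.5′, letters a–x): lon ⌊1.98530/0.0833333⌋ = 23 → x; lat ⌊0.70093/0.0416667⌋ = 16 → q.
Extended square (30″×15″, digits 0–9): lon ⌊0.06863/0.00833333⌋ = 8; lat ⌊0.03426/0.00416667⌋ = 8.

DK21xq88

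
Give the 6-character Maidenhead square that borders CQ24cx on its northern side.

CQ25ca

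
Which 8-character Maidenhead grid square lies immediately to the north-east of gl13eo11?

GL13eo22

Longitude extended square 1; +1 → 2.
Latitude extended square 1; +1 → 2.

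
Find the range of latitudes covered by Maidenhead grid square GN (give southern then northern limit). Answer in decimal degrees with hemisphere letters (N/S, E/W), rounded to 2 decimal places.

40.00° N, 50.00° N

Field G=6, N=13: +6·20° lon, +13·10° lat → SW at lon -60°, lat 40°.
Cell spans 20° lon × 10° lat.
south 40.00° N, north 50.00° N.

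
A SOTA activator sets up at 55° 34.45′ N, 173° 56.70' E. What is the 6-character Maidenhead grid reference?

RO65xn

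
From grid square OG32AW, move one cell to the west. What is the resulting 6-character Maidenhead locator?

OG22xw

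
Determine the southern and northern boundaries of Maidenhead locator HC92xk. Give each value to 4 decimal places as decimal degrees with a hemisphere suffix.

67.5833° S, 67.5417° S

Field H=7, C=2: +7·20° lon, +2·10° lat → SW at lon -40°, lat -70°.
Square 9, 2: +9·2° lon, +2·1° lat → SW at lon -22°, lat -68°.
Subsquare x=23, k=10: +23·0.0833333° lon, +10·0.0416667° lat → SW at lon -20.0833°, lat -67.5833°.
Cell spans 0.0833333° lon × 0.0416667° lat.
south 67.5833° S, north 67.5417° S.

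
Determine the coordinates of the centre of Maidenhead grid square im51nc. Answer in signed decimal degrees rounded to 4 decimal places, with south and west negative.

Field I=8, M=12: +8·20° lon, +12·10° lat → SW at lon -20°, lat 30°.
Square 5, 1: +5·2° lon, +1·1° lat → SW at lon -10°, lat 31°.
Subsquare n=13, c=2: +13·0.0833333° lon, +2·0.0416667° lat → SW at lon -8.91667°, lat 31.0833°.
Cell spans 0.0833333° lon × 0.0416667° lat. Centre is SW corner plus half of each.
latitude 31.1042, longitude -8.8750.

31.1042, -8.8750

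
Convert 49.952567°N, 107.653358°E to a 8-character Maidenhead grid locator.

Add 180° to longitude and 90° to latitude: 287.65336, 139.95257.
Field: lon ⌊287.65336/20⌋ = 14 → O; lat ⌊139.95257/10⌋ = 13 → N.
Square: lon ⌊7.65336/2⌋ = 3; lat ⌊9.95257/1⌋ = 9.
Subsquare: lon ⌊1.65336/0.0833333⌋ = 19 → t; lat ⌊0.95257/0.0416667⌋ = 22 → w.
Extended square: lon ⌊0.07002/0.00833333⌋ = 8; lat ⌊0.03590/0.00416667⌋ = 8.

ON39tw88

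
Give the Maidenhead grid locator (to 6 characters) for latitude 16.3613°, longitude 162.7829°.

RK16ji

Shift to the Maidenhead origin (180°W, 90°S): lon 342.7829, lat 106.3613.
Field (20°×10°, letters A–R): lon ⌊342.7829/20⌋ = 17 → R; lat ⌊106.3613/10⌋ = 10 → K.
Square (2°×1°, digits 0–9): lon ⌊2.7829/2⌋ = 1; lat ⌊6.3613/1⌋ = 6.
Subsquare (5′×2.5′, letters a–x): lon ⌊0.7829/0.0833333⌋ = 9 → j; lat ⌊0.3613/0.0416667⌋ = 8 → i.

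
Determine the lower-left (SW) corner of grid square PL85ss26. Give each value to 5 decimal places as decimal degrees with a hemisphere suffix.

25.77500° N, 137.51667° E

Field P=15, L=11: +15·20° lon, +11·10° lat → SW at lon 120°, lat 20°.
Square 8, 5: +8·2° lon, +5·1° lat → SW at lon 136°, lat 25°.
Subsquare s=18, s=18: +18·0.0833333° lon, +18·0.0416667° lat → SW at lon 137.5°, lat 25.75°.
Extended square 2, 6: +2·0.00833333° lon, +6·0.00416667° lat → SW at lon 137.517°, lat 25.775°.
latitude 25.77500° N, longitude 137.51667° E.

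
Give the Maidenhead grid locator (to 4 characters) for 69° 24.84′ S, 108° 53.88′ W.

DC50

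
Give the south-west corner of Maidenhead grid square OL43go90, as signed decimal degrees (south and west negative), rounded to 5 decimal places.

23.58333, 108.57500

Field O=14, L=11: +14·20° lon, +11·10° lat → SW at lon 100°, lat 20°.
Square 4, 3: +4·2° lon, +3·1° lat → SW at lon 108°, lat 23°.
Subsquare g=6, o=14: +6·0.0833333° lon, +14·0.0416667° lat → SW at lon 108.5°, lat 23.5833°.
Extended square 9, 0: +9·0.00833333° lon, +0·0.00416667° lat → SW at lon 108.575°, lat 23.5833°.
latitude 23.58333, longitude 108.57500.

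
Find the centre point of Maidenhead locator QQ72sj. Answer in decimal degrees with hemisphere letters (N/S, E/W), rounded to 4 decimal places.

Field Q=16, Q=16: +16·20° lon, +16·10° lat → SW at lon 140°, lat 70°.
Square 7, 2: +7·2° lon, +2·1° lat → SW at lon 154°, lat 72°.
Subsquare s=18, j=9: +18·0.0833333° lon, +9·0.0416667° lat → SW at lon 155.5°, lat 72.375°.
Cell spans 0.0833333° lon × 0.0416667° lat. Centre is SW corner plus half of each.
latitude 72.3958° N, longitude 155.5417° E.

72.3958° N, 155.5417° E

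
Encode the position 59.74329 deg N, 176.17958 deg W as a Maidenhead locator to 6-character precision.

AO19vr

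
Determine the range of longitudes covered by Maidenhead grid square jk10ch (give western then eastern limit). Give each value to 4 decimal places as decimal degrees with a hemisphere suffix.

2.1667° E, 2.2500° E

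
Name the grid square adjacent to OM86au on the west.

Longitude subsquare a = 0; −1 → -1, wraps to 23 = x, carry into square.
Longitude square 8; −1 → 7.
The latitude characters are unchanged.

OM76xu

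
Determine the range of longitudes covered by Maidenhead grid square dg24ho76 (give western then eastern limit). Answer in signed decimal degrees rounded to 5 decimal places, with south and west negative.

-115.35833, -115.35000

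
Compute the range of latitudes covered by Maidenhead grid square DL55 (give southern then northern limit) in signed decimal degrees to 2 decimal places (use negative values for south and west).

25.00, 26.00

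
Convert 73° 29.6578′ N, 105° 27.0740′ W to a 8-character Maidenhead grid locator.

DQ73gl58

Shift to the Maidenhead origin (180°W, 90°S): lon 74.54877, lat 163.49430.
Field: lon ⌊74.54877/20⌋ = 3 → D; lat ⌊163.49430/10⌋ = 16 → Q.
Square: lon ⌊14.54877/2⌋ = 7; lat ⌊3.49430/1⌋ = 3.
Subsquare: lon ⌊0.54877/0.0833333⌋ = 6 → g; lat ⌊0.49430/0.0416667⌋ = 11 → l.
Extended square: lon ⌊0.04877/0.00833333⌋ = 5; lat ⌊0.03596/0.00416667⌋ = 8.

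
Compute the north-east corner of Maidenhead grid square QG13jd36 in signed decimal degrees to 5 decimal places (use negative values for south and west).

Field Q=16, G=6: +16·20° lon, +6·10° lat → SW at lon 140°, lat -30°.
Square 1, 3: +1·2° lon, +3·1° lat → SW at lon 142°, lat -27°.
Subsquare j=9, d=3: +9·0.0833333° lon, +3·0.0416667° lat → SW at lon 142.75°, lat -26.875°.
Extended square 3, 6: +3·0.00833333° lon, +6·0.00416667° lat → SW at lon 142.775°, lat -26.85°.
Cell spans 0.00833333° lon × 0.00416667° lat. NE corner is SW corner plus one full cell.
latitude -26.84583, longitude 142.78333.

-26.84583, 142.78333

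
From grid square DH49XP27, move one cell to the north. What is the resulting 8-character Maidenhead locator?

DH49xp28

Latitude extended square 7; +1 → 8.
The longitude characters are unchanged.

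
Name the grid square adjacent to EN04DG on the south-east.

EN04ef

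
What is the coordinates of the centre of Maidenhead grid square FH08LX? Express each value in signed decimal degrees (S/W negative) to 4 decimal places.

Field F=5, H=7: +5·20° lon, +7·10° lat → SW at lon -80°, lat -20°.
Square 0, 8: +0·2° lon, +8·1° lat → SW at lon -80°, lat -12°.
Subsquare l=11, x=23: +11·0.0833333° lon, +23·0.0416667° lat → SW at lon -79.0833°, lat -11.0417°.
Cell spans 0.0833333° lon × 0.0416667° lat. Centre is SW corner plus half of each.
latitude -11.0208, longitude -79.0417.

-11.0208, -79.0417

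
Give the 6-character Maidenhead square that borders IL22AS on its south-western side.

IL12xr

Longitude subsquare a = 0; −1 → -1, wraps to 23 = x, carry into square.
Longitude square 2; −1 → 1.
Latitude subsquare s = 18; −1 → 17 = r.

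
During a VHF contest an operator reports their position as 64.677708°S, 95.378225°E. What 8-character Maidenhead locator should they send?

Add 180° to longitude and 90° to latitude: 275.37822, 25.32229.
Field: 275.37822/20 → 13 → N, 25.32229/10 → 2 → C; chars NC.
Square: 15.37822/2 → 7, 5.32229/1 → 5; chars 75.
Subsquare: 1.37822/0.0833333 → 16 → q, 0.32229/0.0416667 → 7 → h; chars qh.
Extended square: 0.04489/0.00833333 → 5, 0.03063/0.00416667 → 7; chars 57.

NC75qh57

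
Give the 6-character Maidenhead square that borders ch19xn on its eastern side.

CH29an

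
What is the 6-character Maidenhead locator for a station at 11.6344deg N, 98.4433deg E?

NK91fp

Offset from 180°W / 90°S: lon 278.4433°, lat 101.6344°.
Field: 278.4433/20 → 13 → N, 101.6344/10 → 10 → K; chars NK.
Square: 18.4433/2 → 9, 1.6344/1 → 1; chars 91.
Subsquare: 0.4433/0.0833333 → 5 → f, 0.6344/0.0416667 → 15 → p; chars fp.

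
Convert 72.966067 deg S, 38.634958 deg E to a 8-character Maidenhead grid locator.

KB97ha68

Shift to the Maidenhead origin (180°W, 90°S): lon 218.63496, lat 17.03393.
Field: 218.63496/20 → 10 → K, 17.03393/10 → 1 → B; chars KB.
Square: 18.63496/2 → 9, 7.03393/1 → 7; chars 97.
Subsquare: 0.63496/0.0833333 → 7 → h, 0.03393/0.0416667 → 0 → a; chars ha.
Extended square: 0.05162/0.00833333 → 6, 0.03393/0.00416667 → 8; chars 68.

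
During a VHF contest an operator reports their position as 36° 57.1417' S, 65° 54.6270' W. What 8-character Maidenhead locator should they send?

FF73bb01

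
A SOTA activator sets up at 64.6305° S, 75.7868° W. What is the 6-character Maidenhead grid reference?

FC25ci

Offset from 180°W / 90°S: lon 104.2132°, lat 25.3695°.
Field: lon ⌊104.2132/20⌋ = 5 → F; lat ⌊25.3695/10⌋ = 2 → C.
Square: lon ⌊4.2132/2⌋ = 2; lat ⌊5.3695/1⌋ = 5.
Subsquare: lon ⌊0.2132/0.0833333⌋ = 2 → c; lat ⌊0.3695/0.0416667⌋ = 8 → i.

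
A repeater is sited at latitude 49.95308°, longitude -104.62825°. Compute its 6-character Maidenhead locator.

Add 180° to longitude and 90° to latitude: 75.3718, 139.9531.
Field: 75.3718/20 → 3 → D, 139.9531/10 → 13 → N; chars DN.
Square: 15.3718/2 → 7, 9.9531/1 → 9; chars 79.
Subsquare: 1.3718/0.0833333 → 16 → q, 0.9531/0.0416667 → 22 → w; chars qw.

DN79qw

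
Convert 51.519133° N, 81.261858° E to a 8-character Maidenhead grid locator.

NO01pm14

Add 180° to longitude and 90° to latitude: 261.26186, 141.51913.
Field: lon ⌊261.26186/20⌋ = 13 → N; lat ⌊141.51913/10⌋ = 14 → O.
Square: lon ⌊1.26186/2⌋ = 0; lat ⌊1.51913/1⌋ = 1.
Subsquare: lon ⌊1.26186/0.0833333⌋ = 15 → p; lat ⌊0.51913/0.0416667⌋ = 12 → m.
Extended square: lon ⌊0.01186/0.00833333⌋ = 1; lat ⌊0.01913/0.00416667⌋ = 4.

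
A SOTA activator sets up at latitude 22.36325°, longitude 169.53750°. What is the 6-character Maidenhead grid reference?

Offset from 180°W / 90°S: lon 349.5375°, lat 112.3632°.
Field: 349.5375/20 → 17 → R, 112.3632/10 → 11 → L; chars RL.
Square: 9.5375/2 → 4, 2.3632/1 → 2; chars 42.
Subsquare: 1.5375/0.0833333 → 18 → s, 0.3632/0.0416667 → 8 → i; chars si.

RL42si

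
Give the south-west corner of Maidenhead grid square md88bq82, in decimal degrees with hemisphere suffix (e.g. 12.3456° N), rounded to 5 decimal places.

Field M=12, D=3: +12·20° lon, +3·10° lat → SW at lon 60°, lat -60°.
Square 8, 8: +8·2° lon, +8·1° lat → SW at lon 76°, lat -52°.
Subsquare b=1, q=16: +1·0.0833333° lon, +16·0.0416667° lat → SW at lon 76.0833°, lat -51.3333°.
Extended square 8, 2: +8·0.00833333° lon, +2·0.00416667° lat → SW at lon 76.15°, lat -51.325°.
latitude 51.32500° S, longitude 76.15000° E.

51.32500° S, 76.15000° E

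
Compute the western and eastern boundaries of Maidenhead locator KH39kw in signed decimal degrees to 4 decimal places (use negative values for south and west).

Field K=10, H=7: +10·20° lon, +7·10° lat → SW at lon 20°, lat -20°.
Square 3, 9: +3·2° lon, +9·1° lat → SW at lon 26°, lat -11°.
Subsquare k=10, w=22: +10·0.0833333° lon, +22·0.0416667° lat → SW at lon 26.8333°, lat -10.0833°.
Cell spans 0.0833333° lon × 0.0416667° lat.
west 26.8333, east 26.9167.

26.8333, 26.9167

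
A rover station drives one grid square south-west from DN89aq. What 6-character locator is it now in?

DN79xp

Longitude subsquare a = 0; −1 → -1, wraps to 23 = x, carry into square.
Longitude square 8; −1 → 7.
Latitude subsquare q = 16; −1 → 15 = p.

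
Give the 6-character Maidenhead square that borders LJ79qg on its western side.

Longitude subsquare q = 16; −1 → 15 = p.
The latitude characters are unchanged.

LJ79pg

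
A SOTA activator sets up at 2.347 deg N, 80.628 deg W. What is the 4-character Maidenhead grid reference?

EJ92

Shift to the Maidenhead origin (180°W, 90°S): lon 99.37, lat 92.35.
Field: 99.37/20 → 4 → E, 92.35/10 → 9 → J; chars EJ.
Square: 19.37/2 → 9, 2.35/1 → 2; chars 92.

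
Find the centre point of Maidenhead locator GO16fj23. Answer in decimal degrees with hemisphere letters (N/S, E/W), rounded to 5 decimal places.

56.38958° N, 57.56250° W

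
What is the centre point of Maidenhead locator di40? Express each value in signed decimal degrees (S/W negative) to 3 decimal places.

Field D=3, I=8: +3·20° lon, +8·10° lat → SW at lon -120°, lat -10°.
Square 4, 0: +4·2° lon, +0·1° lat → SW at lon -112°, lat -10°.
Cell spans 2° lon × 1° lat. Centre is SW corner plus half of each.
latitude -9.500, longitude -111.000.

-9.500, -111.000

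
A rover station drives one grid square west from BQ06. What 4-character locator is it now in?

Longitude square 0; −1 → -1, wraps to 9, carry into field.
Longitude field B = 1; −1 → 0 = A.
The latitude characters are unchanged.

AQ96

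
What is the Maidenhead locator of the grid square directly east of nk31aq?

Longitude subsquare a = 0; +1 → 1 = b.
The latitude characters are unchanged.

NK31bq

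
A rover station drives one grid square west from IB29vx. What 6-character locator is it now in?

IB29ux

Longitude subsquare v = 21; −1 → 20 = u.
The latitude characters are unchanged.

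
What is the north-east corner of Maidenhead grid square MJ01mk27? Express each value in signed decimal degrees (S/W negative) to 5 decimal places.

1.45000, 61.02500

Field M=12, J=9: +12·20° lon, +9·10° lat → SW at lon 60°, lat 0°.
Square 0, 1: +0·2° lon, +1·1° lat → SW at lon 60°, lat 1°.
Subsquare m=12, k=10: +12·0.0833333° lon, +10·0.0416667° lat → SW at lon 61°, lat 1.41667°.
Extended square 2, 7: +2·0.00833333° lon, +7·0.00416667° lat → SW at lon 61.0167°, lat 1.44583°.
Cell spans 0.00833333° lon × 0.00416667° lat. NE corner is SW corner plus one full cell.
latitude 1.45000, longitude 61.02500.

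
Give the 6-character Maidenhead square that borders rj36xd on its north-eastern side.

RJ46ae

Longitude subsquare x = 23; +1 → 24, wraps to 0 = a, carry into square.
Longitude square 3; +1 → 4.
Latitude subsquare d = 3; +1 → 4 = e.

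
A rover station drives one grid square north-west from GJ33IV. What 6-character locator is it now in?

Longitude subsquare i = 8; −1 → 7 = h.
Latitude subsquare v = 21; +1 → 22 = w.

GJ33hw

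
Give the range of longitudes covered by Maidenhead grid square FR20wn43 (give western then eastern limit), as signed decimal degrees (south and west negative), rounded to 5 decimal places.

Field F=5, R=17: +5·20° lon, +17·10° lat → SW at lon -80°, lat 80°.
Square 2, 0: +2·2° lon, +0·1° lat → SW at lon -76°, lat 80°.
Subsquare w=22, n=13: +22·0.0833333° lon, +13·0.0416667° lat → SW at lon -74.1667°, lat 80.5417°.
Extended square 4, 3: +4·0.00833333° lon, +3·0.00416667° lat → SW at lon -74.1333°, lat 80.5542°.
Cell spans 0.00833333° lon × 0.00416667° lat.
west -74.13333, east -74.12500.

-74.13333, -74.12500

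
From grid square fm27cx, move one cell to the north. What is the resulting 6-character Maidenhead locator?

FM28ca

Latitude subsquare x = 23; +1 → 24, wraps to 0 = a, carry into square.
Latitude square 7; +1 → 8.
The longitude characters are unchanged.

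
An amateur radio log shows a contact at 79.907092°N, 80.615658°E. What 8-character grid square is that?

Shift to the Maidenhead origin (180°W, 90°S): lon 260.61566, lat 169.90709.
Field (20°×10°, letters A–R): 260.61566/20 → 13 → N, 169.90709/10 → 16 → Q; chars NQ.
Square (2°×1°, digits 0–9): 0.61566/2 → 0, 9.90709/1 → 9; chars 09.
Subsquare (5′×2.5′, letters a–x): 0.61566/0.0833333 → 7 → h, 0.90709/0.0416667 → 21 → v; chars hv.
Extended square (30″×15″, digits 0–9): 0.03232/0.00833333 → 3, 0.03209/0.00416667 → 7; chars 37.

NQ09hv37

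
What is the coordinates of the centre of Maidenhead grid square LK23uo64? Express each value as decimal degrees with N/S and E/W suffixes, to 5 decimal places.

13.60208° N, 45.72083° E

Field L=11, K=10: +11·20° lon, +10·10° lat → SW at lon 40°, lat 10°.
Square 2, 3: +2·2° lon, +3·1° lat → SW at lon 44°, lat 13°.
Subsquare u=20, o=14: +20·0.0833333° lon, +14·0.0416667° lat → SW at lon 45.6667°, lat 13.5833°.
Extended square 6, 4: +6·0.00833333° lon, +4·0.00416667° lat → SW at lon 45.7167°, lat 13.6°.
Cell spans 0.00833333° lon × 0.00416667° lat. Centre is SW corner plus half of each.
latitude 13.60208° N, longitude 45.72083° E.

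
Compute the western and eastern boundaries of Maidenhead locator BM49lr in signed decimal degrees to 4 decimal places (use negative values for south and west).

Field B=1, M=12: +1·20° lon, +12·10° lat → SW at lon -160°, lat 30°.
Square 4, 9: +4·2° lon, +9·1° lat → SW at lon -152°, lat 39°.
Subsquare l=11, r=17: +11·0.0833333° lon, +17·0.0416667° lat → SW at lon -151.083°, lat 39.7083°.
Cell spans 0.0833333° lon × 0.0416667° lat.
west -151.0833, east -151.0000.

-151.0833, -151.0000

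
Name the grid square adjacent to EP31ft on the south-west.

EP31es

Longitude subsquare f = 5; −1 → 4 = e.
Latitude subsquare t = 19; −1 → 18 = s.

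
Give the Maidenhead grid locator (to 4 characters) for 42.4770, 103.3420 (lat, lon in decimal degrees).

ON12

Offset from 180°W / 90°S: lon 283.34°, lat 132.48°.
Field: lon ⌊283.34/20⌋ = 14 → O; lat ⌊132.48/10⌋ = 13 → N.
Square: lon ⌊3.34/2⌋ = 1; lat ⌊2.48/1⌋ = 2.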